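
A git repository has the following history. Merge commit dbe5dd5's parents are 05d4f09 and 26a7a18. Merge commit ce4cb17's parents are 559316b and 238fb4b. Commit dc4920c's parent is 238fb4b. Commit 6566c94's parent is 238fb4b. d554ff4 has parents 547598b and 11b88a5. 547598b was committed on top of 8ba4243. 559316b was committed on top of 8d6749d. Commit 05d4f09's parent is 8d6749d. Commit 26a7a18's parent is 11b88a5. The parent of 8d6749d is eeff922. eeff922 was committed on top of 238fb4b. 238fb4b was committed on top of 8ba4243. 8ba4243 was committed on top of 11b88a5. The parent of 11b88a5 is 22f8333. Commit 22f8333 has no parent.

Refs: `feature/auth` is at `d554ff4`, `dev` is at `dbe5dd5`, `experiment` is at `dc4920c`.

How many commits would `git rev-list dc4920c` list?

5

Walking parent pointers from dc4920c: reachable set = {11b88a5, 22f8333, 238fb4b, 8ba4243, dc4920c}.
That is 5 commits.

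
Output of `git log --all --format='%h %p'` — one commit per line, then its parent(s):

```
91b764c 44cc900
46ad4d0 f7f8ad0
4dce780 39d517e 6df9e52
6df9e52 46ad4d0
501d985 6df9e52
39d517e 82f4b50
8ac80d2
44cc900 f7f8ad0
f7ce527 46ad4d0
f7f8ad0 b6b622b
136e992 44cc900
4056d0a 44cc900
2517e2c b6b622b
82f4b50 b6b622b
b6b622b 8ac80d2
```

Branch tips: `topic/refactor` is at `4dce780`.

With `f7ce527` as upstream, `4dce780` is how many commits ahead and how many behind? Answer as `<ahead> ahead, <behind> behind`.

4 ahead, 1 behind

Reachable from 4dce780: {39d517e, 46ad4d0, 4dce780, 6df9e52, 82f4b50, 8ac80d2, b6b622b, f7f8ad0}.
Reachable from f7ce527: {46ad4d0, 8ac80d2, b6b622b, f7ce527, f7f8ad0}.
Only in 4dce780's history (ahead): {39d517e, 4dce780, 6df9e52, 82f4b50} — 4.
Only in f7ce527's history (behind): {f7ce527} — 1.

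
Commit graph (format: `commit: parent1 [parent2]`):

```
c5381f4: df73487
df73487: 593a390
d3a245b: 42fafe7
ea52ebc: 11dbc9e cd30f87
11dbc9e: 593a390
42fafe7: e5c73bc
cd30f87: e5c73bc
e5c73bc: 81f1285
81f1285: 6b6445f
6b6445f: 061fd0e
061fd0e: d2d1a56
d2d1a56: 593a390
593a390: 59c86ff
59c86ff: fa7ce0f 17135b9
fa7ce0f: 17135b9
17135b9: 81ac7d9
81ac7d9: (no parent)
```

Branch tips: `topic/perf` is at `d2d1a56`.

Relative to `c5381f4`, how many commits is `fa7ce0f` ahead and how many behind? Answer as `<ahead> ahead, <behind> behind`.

0 ahead, 4 behind

Reachable from fa7ce0f: {17135b9, 81ac7d9, fa7ce0f}.
Reachable from c5381f4: {17135b9, 593a390, 59c86ff, 81ac7d9, c5381f4, df73487, fa7ce0f}.
Only in fa7ce0f's history (ahead): {} — 0.
Only in c5381f4's history (behind): {593a390, 59c86ff, c5381f4, df73487} — 4.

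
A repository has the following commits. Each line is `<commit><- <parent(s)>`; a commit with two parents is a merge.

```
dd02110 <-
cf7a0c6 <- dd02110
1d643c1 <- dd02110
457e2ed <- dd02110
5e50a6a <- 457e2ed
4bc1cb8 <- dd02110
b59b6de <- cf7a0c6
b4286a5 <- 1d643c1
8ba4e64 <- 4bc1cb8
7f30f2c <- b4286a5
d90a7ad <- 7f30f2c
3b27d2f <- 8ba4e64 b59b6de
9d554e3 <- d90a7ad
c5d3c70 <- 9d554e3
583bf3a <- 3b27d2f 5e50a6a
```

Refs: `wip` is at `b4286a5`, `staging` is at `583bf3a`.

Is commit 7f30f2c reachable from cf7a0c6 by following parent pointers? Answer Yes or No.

Ancestors of cf7a0c6: {cf7a0c6, dd02110}.
7f30f2c is not in that set, so it is not an ancestor of cf7a0c6.

No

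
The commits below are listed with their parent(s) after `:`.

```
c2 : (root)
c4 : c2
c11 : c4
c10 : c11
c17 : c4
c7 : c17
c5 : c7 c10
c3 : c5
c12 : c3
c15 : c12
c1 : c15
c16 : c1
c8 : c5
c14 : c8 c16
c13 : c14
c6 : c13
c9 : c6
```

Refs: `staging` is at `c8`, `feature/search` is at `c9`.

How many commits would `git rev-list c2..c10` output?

Reachable from c10: {c10, c11, c2, c4}.
Reachable from c2: {c2}.
In c10's history but not c2's: {c10, c11, c4} — 3 commits.

3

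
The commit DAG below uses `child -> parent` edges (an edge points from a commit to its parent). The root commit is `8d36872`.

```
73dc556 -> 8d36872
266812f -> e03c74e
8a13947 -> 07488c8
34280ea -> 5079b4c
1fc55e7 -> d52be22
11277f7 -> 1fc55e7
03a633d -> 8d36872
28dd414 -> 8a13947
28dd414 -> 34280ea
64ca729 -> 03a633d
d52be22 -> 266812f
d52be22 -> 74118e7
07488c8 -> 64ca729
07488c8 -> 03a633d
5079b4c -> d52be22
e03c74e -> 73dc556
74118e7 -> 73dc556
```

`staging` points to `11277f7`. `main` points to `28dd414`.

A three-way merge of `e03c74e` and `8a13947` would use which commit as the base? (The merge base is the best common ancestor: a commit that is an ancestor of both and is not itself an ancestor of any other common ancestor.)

8d36872

Ancestors of e03c74e: {73dc556, 8d36872, e03c74e}.
Ancestors of 8a13947: {03a633d, 07488c8, 64ca729, 8a13947, 8d36872}.
Common ancestors: {8d36872}.
The only common ancestor is 8d36872, so it is the merge base.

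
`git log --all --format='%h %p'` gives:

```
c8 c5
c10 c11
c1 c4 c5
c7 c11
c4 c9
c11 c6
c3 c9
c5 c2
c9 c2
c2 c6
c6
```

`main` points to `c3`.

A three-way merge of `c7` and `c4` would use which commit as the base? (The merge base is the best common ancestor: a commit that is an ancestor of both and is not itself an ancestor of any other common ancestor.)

Ancestors of c7: {c11, c6, c7}.
Ancestors of c4: {c2, c4, c6, c9}.
Common ancestors: {c6}.
The only common ancestor is c6, so it is the merge base.

c6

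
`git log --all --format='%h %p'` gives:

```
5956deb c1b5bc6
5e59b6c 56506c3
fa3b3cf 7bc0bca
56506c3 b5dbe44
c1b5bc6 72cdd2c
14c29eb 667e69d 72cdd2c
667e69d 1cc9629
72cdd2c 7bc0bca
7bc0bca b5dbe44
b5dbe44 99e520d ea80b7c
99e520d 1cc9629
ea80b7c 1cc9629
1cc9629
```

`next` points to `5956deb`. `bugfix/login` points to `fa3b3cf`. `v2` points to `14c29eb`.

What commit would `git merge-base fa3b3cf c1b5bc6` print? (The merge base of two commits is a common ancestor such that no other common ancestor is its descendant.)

7bc0bca

Ancestors of fa3b3cf: {1cc9629, 7bc0bca, 99e520d, b5dbe44, ea80b7c, fa3b3cf}.
Ancestors of c1b5bc6: {1cc9629, 72cdd2c, 7bc0bca, 99e520d, b5dbe44, c1b5bc6, ea80b7c}.
Common ancestors: {1cc9629, 7bc0bca, 99e520d, b5dbe44, ea80b7c}.
Among these, 7bc0bca is not an ancestor of any other common ancestor — it is the merge base.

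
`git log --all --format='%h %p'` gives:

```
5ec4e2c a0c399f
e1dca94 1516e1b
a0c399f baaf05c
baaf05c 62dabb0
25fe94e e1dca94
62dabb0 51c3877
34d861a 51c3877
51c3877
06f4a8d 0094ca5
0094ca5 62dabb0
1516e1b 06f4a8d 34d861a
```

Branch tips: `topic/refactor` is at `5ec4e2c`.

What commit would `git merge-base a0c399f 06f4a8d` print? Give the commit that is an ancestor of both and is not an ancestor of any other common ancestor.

Ancestors of a0c399f: {51c3877, 62dabb0, a0c399f, baaf05c}.
Ancestors of 06f4a8d: {0094ca5, 06f4a8d, 51c3877, 62dabb0}.
Common ancestors: {51c3877, 62dabb0}.
Among these, 62dabb0 is not an ancestor of any other common ancestor — it is the merge base.

62dabb0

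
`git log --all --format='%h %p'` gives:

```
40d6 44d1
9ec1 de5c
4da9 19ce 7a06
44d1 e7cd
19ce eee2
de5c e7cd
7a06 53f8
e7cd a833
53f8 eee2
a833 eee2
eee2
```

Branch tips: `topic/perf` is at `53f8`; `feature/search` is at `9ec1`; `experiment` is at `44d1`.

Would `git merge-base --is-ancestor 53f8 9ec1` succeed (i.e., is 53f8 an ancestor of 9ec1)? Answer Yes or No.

Ancestors of 9ec1: {9ec1, a833, de5c, e7cd, eee2}.
53f8 is not in that set, so it is not an ancestor of 9ec1.

No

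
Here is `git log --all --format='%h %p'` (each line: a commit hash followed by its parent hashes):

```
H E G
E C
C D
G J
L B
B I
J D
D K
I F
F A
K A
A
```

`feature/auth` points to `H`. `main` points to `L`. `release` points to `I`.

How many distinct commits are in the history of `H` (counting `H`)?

8

Walking parent pointers from H: reachable set = {A, C, D, E, G, H, J, K}.
That is 8 commits.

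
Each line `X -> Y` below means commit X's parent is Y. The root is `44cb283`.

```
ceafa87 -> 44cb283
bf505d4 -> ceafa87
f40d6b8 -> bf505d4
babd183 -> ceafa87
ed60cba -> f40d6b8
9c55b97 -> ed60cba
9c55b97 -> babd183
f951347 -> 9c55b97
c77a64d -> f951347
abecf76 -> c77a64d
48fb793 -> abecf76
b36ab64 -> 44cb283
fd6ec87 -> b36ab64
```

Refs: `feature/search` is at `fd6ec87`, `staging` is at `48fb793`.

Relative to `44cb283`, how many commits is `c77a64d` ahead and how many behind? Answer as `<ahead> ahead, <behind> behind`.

8 ahead, 0 behind

Reachable from c77a64d: {44cb283, 9c55b97, babd183, bf505d4, c77a64d, ceafa87, ed60cba, f40d6b8, f951347}.
Reachable from 44cb283: {44cb283}.
Only in c77a64d's history (ahead): {9c55b97, babd183, bf505d4, c77a64d, ceafa87, ed60cba, f40d6b8, f951347} — 8.
Only in 44cb283's history (behind): {} — 0.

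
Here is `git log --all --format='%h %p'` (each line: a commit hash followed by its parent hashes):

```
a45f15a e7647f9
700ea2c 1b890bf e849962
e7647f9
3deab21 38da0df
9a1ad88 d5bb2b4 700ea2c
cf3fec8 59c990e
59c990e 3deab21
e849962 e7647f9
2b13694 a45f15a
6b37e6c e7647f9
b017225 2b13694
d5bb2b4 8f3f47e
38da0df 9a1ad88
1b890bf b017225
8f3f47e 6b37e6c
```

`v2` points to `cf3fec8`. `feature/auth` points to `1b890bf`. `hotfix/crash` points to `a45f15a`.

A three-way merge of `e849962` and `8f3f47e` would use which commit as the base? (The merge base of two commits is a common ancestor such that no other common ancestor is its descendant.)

e7647f9

Ancestors of e849962: {e7647f9, e849962}.
Ancestors of 8f3f47e: {6b37e6c, 8f3f47e, e7647f9}.
Common ancestors: {e7647f9}.
The only common ancestor is e7647f9, so it is the merge base.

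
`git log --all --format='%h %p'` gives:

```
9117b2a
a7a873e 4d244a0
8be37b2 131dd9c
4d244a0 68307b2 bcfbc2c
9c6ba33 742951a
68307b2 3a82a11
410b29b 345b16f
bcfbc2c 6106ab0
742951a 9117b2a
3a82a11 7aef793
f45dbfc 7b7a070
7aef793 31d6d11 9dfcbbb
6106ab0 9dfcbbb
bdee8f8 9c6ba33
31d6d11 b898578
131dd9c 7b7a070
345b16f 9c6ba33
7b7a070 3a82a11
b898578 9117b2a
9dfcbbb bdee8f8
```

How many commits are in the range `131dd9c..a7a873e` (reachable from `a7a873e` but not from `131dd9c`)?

5

Reachable from a7a873e: {31d6d11, 3a82a11, 4d244a0, 6106ab0, 68307b2, 742951a, 7aef793, 9117b2a, 9c6ba33, 9dfcbbb, a7a873e, b898578, bcfbc2c, bdee8f8}.
Reachable from 131dd9c: {131dd9c, 31d6d11, 3a82a11, 742951a, 7aef793, 7b7a070, 9117b2a, 9c6ba33, 9dfcbbb, b898578, bdee8f8}.
In a7a873e's history but not 131dd9c's: {4d244a0, 6106ab0, 68307b2, a7a873e, bcfbc2c} — 5 commits.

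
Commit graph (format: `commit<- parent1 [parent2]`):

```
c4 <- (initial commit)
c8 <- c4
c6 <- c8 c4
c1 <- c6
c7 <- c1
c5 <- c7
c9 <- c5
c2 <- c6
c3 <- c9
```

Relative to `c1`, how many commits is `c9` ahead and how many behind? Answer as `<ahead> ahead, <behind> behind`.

Reachable from c9: {c1, c4, c5, c6, c7, c8, c9}.
Reachable from c1: {c1, c4, c6, c8}.
Only in c9's history (ahead): {c5, c7, c9} — 3.
Only in c1's history (behind): {} — 0.

3 ahead, 0 behind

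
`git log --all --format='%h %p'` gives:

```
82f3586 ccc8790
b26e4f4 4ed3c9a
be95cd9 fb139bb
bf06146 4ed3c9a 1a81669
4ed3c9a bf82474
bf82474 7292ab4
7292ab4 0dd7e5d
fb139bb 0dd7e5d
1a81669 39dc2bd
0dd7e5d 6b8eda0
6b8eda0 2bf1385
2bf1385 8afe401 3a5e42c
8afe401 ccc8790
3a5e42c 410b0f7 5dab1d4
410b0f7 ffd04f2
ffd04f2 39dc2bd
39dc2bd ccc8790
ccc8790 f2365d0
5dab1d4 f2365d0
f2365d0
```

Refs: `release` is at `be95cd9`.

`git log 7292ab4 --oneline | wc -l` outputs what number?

Walking parent pointers from 7292ab4: reachable set = {0dd7e5d, 2bf1385, 39dc2bd, 3a5e42c, 410b0f7, 5dab1d4, 6b8eda0, 7292ab4, 8afe401, ccc8790, f2365d0, ffd04f2}.
That is 12 commits.

12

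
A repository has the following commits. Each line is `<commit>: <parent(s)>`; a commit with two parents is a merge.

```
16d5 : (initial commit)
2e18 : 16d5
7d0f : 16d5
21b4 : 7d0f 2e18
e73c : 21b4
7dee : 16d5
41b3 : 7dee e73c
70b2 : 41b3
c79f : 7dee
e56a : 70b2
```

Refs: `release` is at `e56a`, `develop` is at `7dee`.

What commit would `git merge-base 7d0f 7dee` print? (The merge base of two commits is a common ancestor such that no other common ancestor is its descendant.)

16d5

Ancestors of 7d0f: {16d5, 7d0f}.
Ancestors of 7dee: {16d5, 7dee}.
Common ancestors: {16d5}.
The only common ancestor is 16d5, so it is the merge base.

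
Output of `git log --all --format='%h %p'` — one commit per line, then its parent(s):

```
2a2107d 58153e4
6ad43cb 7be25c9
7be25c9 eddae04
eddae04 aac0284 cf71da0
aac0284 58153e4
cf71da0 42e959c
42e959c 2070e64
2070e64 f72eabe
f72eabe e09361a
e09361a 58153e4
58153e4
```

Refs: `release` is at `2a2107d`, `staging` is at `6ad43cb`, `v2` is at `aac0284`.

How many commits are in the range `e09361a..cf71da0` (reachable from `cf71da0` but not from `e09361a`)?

4

Reachable from cf71da0: {2070e64, 42e959c, 58153e4, cf71da0, e09361a, f72eabe}.
Reachable from e09361a: {58153e4, e09361a}.
In cf71da0's history but not e09361a's: {2070e64, 42e959c, cf71da0, f72eabe} — 4 commits.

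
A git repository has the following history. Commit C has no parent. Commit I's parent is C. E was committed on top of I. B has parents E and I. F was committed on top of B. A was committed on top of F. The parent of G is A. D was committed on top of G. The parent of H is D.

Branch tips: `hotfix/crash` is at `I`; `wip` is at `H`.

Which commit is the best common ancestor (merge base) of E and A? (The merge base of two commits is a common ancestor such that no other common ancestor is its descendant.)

Ancestors of E: {C, E, I}.
Ancestors of A: {A, B, C, E, F, I}.
Common ancestors: {C, E, I}.
Among these, E is not an ancestor of any other common ancestor — it is the merge base.

E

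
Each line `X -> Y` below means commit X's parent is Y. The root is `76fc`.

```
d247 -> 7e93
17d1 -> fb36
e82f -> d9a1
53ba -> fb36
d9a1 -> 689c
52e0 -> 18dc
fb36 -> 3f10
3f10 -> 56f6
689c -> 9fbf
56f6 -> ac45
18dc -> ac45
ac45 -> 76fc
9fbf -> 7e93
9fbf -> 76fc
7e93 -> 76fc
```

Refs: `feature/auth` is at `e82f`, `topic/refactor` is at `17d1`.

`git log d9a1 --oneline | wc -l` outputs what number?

5

Walking parent pointers from d9a1: reachable set = {689c, 76fc, 7e93, 9fbf, d9a1}.
That is 5 commits.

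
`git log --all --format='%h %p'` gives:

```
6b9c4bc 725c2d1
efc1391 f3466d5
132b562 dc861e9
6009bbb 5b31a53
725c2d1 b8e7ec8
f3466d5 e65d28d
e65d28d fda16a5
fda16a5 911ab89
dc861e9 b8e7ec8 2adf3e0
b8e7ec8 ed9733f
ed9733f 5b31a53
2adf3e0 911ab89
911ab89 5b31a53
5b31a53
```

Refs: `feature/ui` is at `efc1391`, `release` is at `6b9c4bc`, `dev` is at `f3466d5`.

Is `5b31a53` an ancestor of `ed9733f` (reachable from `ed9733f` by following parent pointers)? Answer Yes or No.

Ancestors of ed9733f (commits reachable by following parents): {5b31a53, ed9733f}.
5b31a53 is in that set, so it is an ancestor of ed9733f.

Yes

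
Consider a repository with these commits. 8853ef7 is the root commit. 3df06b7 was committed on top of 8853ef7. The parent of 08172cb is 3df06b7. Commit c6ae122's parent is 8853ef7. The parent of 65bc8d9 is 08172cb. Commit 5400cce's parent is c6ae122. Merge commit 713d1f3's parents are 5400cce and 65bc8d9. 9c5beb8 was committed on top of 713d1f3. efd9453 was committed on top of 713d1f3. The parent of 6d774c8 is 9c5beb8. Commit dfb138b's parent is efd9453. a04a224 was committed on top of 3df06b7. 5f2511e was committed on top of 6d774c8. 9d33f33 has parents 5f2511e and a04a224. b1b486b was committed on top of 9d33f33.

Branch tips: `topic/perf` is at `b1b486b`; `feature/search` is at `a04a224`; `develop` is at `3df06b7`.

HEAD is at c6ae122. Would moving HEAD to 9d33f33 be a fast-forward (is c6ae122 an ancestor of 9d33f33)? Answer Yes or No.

Yes

A fast-forward from c6ae122 to 9d33f33 is possible iff c6ae122 is an ancestor of 9d33f33.
Ancestors of 9d33f33: {08172cb, 3df06b7, 5400cce, 5f2511e, 65bc8d9, 6d774c8, 713d1f3, 8853ef7, 9c5beb8, 9d33f33, a04a224, c6ae122}.
c6ae122 is among them, so fast-forward is possible.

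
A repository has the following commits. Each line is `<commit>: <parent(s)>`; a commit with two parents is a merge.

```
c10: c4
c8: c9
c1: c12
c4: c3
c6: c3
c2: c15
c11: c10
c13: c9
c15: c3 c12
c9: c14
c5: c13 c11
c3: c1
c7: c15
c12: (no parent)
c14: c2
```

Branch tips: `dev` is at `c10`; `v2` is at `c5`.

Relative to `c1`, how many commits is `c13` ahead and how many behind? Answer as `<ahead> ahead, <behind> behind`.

6 ahead, 0 behind

Reachable from c13: {c1, c12, c13, c14, c15, c2, c3, c9}.
Reachable from c1: {c1, c12}.
Only in c13's history (ahead): {c13, c14, c15, c2, c3, c9} — 6.
Only in c1's history (behind): {} — 0.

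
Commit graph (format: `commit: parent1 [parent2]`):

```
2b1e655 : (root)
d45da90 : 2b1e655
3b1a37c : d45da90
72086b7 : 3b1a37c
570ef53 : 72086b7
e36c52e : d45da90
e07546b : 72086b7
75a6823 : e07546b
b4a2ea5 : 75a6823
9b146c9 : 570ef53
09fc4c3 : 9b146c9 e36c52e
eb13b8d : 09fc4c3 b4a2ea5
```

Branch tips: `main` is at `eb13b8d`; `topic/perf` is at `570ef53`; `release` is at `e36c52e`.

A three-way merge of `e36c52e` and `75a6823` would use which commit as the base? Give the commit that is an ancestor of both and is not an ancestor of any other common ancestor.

d45da90

Ancestors of e36c52e: {2b1e655, d45da90, e36c52e}.
Ancestors of 75a6823: {2b1e655, 3b1a37c, 72086b7, 75a6823, d45da90, e07546b}.
Common ancestors: {2b1e655, d45da90}.
Among these, d45da90 is not an ancestor of any other common ancestor — it is the merge base.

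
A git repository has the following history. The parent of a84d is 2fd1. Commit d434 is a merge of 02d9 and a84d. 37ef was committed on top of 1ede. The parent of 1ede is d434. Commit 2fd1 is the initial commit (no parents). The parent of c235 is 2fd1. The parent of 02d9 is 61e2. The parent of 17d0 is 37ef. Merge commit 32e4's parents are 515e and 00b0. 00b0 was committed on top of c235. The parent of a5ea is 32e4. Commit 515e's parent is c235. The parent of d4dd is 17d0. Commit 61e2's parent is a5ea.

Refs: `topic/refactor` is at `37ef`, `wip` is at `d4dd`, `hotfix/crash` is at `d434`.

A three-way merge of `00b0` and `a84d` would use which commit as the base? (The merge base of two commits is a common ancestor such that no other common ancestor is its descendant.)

2fd1

Ancestors of 00b0: {00b0, 2fd1, c235}.
Ancestors of a84d: {2fd1, a84d}.
Common ancestors: {2fd1}.
The only common ancestor is 2fd1, so it is the merge base.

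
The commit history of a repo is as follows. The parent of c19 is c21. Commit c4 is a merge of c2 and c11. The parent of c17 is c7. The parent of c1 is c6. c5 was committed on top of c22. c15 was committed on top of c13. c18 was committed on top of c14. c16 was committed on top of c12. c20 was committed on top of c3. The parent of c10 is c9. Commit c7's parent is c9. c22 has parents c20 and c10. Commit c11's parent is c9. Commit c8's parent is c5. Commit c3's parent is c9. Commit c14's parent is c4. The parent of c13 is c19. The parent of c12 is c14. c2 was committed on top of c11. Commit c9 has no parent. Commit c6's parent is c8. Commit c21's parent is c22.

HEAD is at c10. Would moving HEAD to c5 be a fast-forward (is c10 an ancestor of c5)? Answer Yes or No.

Yes

A fast-forward from c10 to c5 is possible iff c10 is an ancestor of c5.
Ancestors of c5: {c10, c20, c22, c3, c5, c9}.
c10 is among them, so fast-forward is possible.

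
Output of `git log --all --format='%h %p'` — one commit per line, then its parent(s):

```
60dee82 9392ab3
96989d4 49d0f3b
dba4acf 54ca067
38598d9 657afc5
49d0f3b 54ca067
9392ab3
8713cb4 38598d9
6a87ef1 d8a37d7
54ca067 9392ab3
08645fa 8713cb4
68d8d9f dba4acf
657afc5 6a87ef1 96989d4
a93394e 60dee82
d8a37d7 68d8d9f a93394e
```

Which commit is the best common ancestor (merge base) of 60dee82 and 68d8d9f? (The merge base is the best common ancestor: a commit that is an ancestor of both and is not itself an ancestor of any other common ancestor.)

Ancestors of 60dee82: {60dee82, 9392ab3}.
Ancestors of 68d8d9f: {54ca067, 68d8d9f, 9392ab3, dba4acf}.
Common ancestors: {9392ab3}.
The only common ancestor is 9392ab3, so it is the merge base.

9392ab3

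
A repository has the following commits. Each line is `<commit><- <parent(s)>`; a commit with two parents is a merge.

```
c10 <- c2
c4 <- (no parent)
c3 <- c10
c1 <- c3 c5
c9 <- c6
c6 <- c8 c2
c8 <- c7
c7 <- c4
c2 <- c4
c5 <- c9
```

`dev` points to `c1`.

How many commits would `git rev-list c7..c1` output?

Reachable from c1: {c1, c10, c2, c3, c4, c5, c6, c7, c8, c9}.
Reachable from c7: {c4, c7}.
In c1's history but not c7's: {c1, c10, c2, c3, c5, c6, c8, c9} — 8 commits.

8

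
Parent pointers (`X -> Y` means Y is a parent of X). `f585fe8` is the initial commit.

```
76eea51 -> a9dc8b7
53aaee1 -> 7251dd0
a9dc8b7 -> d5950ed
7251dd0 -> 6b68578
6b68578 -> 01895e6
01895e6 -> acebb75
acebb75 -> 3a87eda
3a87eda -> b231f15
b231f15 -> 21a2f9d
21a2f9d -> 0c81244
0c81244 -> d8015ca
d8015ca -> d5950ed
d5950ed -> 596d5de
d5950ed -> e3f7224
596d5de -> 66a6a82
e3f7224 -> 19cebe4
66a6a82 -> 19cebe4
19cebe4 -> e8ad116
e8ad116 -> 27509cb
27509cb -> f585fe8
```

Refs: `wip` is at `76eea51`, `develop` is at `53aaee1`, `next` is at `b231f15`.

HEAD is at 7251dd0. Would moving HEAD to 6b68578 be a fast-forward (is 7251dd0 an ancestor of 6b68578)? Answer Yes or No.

A fast-forward from 7251dd0 to 6b68578 is possible iff 7251dd0 is an ancestor of 6b68578.
Ancestors of 6b68578: {01895e6, 0c81244, 19cebe4, 21a2f9d, 27509cb, 3a87eda, 596d5de, 66a6a82, 6b68578, acebb75, b231f15, d5950ed, d8015ca, e3f7224, e8ad116, f585fe8}.
7251dd0 is not among them, so fast-forward is not possible.

No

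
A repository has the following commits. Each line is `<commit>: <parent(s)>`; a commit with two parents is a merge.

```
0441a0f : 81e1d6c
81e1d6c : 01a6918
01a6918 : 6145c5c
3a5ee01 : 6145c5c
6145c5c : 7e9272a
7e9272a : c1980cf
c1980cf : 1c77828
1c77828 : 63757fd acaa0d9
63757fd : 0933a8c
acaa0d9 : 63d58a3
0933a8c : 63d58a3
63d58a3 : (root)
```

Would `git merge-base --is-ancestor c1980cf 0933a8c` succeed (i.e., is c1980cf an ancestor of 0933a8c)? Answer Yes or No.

Ancestors of 0933a8c: {0933a8c, 63d58a3}.
c1980cf is not in that set, so it is not an ancestor of 0933a8c.

No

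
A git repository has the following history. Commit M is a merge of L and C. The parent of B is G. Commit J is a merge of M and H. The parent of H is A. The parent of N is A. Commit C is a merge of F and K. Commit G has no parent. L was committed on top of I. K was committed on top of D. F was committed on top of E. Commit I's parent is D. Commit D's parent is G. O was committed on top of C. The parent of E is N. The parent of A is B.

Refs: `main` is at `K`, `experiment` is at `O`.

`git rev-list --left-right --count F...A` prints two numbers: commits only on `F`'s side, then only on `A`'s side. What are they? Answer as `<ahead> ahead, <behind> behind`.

3 ahead, 0 behind

Reachable from F: {A, B, E, F, G, N}.
Reachable from A: {A, B, G}.
Only in F's history (ahead): {E, F, N} — 3.
Only in A's history (behind): {} — 0.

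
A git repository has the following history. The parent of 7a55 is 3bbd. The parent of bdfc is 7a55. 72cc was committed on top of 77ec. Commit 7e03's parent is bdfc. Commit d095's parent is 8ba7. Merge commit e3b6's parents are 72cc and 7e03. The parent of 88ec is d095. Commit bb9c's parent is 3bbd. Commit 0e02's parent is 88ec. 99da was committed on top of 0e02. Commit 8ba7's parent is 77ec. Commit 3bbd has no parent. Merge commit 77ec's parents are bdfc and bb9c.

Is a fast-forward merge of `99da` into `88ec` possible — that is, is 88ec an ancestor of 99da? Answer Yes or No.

A fast-forward from 88ec to 99da is possible iff 88ec is an ancestor of 99da.
Ancestors of 99da: {0e02, 3bbd, 77ec, 7a55, 88ec, 8ba7, 99da, bb9c, bdfc, d095}.
88ec is among them, so fast-forward is possible.

Yes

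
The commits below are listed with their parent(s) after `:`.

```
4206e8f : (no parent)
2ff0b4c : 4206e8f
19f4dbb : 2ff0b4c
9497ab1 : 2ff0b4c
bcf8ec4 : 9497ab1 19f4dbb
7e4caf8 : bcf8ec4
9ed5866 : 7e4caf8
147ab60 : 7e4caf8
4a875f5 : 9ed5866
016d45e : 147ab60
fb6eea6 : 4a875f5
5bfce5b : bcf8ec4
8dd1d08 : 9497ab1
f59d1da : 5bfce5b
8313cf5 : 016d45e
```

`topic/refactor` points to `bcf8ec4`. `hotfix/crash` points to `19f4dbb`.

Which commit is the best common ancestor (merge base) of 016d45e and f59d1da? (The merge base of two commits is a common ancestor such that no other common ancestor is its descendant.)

Ancestors of 016d45e: {016d45e, 147ab60, 19f4dbb, 2ff0b4c, 4206e8f, 7e4caf8, 9497ab1, bcf8ec4}.
Ancestors of f59d1da: {19f4dbb, 2ff0b4c, 4206e8f, 5bfce5b, 9497ab1, bcf8ec4, f59d1da}.
Common ancestors: {19f4dbb, 2ff0b4c, 4206e8f, 9497ab1, bcf8ec4}.
Among these, bcf8ec4 is not an ancestor of any other common ancestor — it is the merge base.

bcf8ec4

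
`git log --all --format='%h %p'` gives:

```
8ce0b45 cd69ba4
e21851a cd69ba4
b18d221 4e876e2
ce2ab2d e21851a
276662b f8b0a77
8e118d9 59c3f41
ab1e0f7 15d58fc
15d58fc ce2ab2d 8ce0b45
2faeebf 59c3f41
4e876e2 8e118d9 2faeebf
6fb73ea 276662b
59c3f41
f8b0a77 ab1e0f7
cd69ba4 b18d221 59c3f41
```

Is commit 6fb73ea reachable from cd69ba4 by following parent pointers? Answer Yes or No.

Ancestors of cd69ba4: {2faeebf, 4e876e2, 59c3f41, 8e118d9, b18d221, cd69ba4}.
6fb73ea is not in that set, so it is not an ancestor of cd69ba4.

No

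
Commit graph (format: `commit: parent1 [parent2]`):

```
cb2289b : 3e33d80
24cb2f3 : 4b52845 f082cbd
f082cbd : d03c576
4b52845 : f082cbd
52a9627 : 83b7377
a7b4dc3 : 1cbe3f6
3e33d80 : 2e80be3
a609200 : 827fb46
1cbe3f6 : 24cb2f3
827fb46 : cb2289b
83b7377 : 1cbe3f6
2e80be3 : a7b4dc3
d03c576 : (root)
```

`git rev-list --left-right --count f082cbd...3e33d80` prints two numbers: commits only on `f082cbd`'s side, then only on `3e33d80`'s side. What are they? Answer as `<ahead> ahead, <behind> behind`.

0 ahead, 6 behind

Reachable from f082cbd: {d03c576, f082cbd}.
Reachable from 3e33d80: {1cbe3f6, 24cb2f3, 2e80be3, 3e33d80, 4b52845, a7b4dc3, d03c576, f082cbd}.
Only in f082cbd's history (ahead): {} — 0.
Only in 3e33d80's history (behind): {1cbe3f6, 24cb2f3, 2e80be3, 3e33d80, 4b52845, a7b4dc3} — 6.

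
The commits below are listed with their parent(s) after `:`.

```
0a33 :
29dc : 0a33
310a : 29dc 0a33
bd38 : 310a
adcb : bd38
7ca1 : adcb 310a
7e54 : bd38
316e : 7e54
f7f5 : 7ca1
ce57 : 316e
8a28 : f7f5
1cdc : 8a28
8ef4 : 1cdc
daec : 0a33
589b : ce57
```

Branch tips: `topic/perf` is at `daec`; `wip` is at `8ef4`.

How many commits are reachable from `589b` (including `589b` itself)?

8

Walking parent pointers from 589b: reachable set = {0a33, 29dc, 310a, 316e, 589b, 7e54, bd38, ce57}.
That is 8 commits.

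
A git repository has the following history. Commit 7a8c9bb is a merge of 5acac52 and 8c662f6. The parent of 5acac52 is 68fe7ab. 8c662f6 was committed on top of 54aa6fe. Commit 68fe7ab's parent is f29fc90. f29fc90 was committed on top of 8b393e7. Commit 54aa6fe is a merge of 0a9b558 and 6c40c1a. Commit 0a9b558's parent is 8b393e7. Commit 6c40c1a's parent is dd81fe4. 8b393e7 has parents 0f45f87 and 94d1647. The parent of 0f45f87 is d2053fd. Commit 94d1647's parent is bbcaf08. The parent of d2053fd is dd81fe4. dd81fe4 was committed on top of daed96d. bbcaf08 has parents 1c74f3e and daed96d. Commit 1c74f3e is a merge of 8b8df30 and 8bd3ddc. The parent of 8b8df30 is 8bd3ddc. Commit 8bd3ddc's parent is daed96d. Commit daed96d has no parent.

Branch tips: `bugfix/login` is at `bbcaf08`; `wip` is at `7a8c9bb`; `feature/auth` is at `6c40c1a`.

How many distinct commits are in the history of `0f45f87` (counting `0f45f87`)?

4

Walking parent pointers from 0f45f87: reachable set = {0f45f87, d2053fd, daed96d, dd81fe4}.
That is 4 commits.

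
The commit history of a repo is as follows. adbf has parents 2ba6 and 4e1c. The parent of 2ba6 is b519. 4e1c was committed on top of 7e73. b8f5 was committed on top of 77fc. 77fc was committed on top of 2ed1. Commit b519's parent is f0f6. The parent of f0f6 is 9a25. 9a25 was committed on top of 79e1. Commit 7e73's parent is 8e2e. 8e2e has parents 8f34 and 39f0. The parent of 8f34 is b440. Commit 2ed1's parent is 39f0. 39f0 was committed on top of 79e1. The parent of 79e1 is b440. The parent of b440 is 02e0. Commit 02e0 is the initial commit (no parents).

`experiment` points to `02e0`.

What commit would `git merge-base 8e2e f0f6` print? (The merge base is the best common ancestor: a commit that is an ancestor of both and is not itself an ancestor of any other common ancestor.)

79e1

Ancestors of 8e2e: {02e0, 39f0, 79e1, 8e2e, 8f34, b440}.
Ancestors of f0f6: {02e0, 79e1, 9a25, b440, f0f6}.
Common ancestors: {02e0, 79e1, b440}.
Among these, 79e1 is not an ancestor of any other common ancestor — it is the merge base.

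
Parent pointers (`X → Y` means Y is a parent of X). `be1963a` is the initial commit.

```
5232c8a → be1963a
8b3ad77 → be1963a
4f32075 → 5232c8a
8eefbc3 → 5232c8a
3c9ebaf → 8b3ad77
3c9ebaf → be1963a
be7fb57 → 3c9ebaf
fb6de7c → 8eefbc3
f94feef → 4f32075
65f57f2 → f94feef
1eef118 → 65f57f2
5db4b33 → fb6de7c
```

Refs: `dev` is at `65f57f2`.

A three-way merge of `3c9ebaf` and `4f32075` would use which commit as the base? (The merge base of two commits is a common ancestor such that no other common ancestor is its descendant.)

be1963a

Ancestors of 3c9ebaf: {3c9ebaf, 8b3ad77, be1963a}.
Ancestors of 4f32075: {4f32075, 5232c8a, be1963a}.
Common ancestors: {be1963a}.
The only common ancestor is be1963a, so it is the merge base.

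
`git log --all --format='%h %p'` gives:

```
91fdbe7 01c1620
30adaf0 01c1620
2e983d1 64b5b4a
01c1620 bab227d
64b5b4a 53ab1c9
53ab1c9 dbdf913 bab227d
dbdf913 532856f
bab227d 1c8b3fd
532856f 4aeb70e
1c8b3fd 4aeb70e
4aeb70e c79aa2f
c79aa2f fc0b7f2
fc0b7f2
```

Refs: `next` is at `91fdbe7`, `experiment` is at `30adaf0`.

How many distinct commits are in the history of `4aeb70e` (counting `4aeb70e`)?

3

Walking parent pointers from 4aeb70e: reachable set = {4aeb70e, c79aa2f, fc0b7f2}.
That is 3 commits.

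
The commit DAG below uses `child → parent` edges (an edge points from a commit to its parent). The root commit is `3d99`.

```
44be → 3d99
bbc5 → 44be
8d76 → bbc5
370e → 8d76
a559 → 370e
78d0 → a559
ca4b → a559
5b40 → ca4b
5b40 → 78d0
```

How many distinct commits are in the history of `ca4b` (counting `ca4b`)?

Walking parent pointers from ca4b: reachable set = {370e, 3d99, 44be, 8d76, a559, bbc5, ca4b}.
That is 7 commits.

7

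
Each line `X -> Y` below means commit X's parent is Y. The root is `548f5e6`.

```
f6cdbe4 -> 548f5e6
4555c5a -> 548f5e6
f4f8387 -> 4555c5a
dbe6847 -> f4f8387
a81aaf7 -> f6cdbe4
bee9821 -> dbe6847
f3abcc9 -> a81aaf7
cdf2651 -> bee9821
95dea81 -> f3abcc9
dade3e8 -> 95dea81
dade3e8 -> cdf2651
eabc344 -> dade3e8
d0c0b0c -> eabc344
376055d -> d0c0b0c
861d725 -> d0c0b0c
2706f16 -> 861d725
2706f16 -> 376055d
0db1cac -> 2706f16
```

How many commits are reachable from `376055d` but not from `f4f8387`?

Reachable from 376055d: {376055d, 4555c5a, 548f5e6, 95dea81, a81aaf7, bee9821, cdf2651, d0c0b0c, dade3e8, dbe6847, eabc344, f3abcc9, f4f8387, f6cdbe4}.
Reachable from f4f8387: {4555c5a, 548f5e6, f4f8387}.
In 376055d's history but not f4f8387's: {376055d, 95dea81, a81aaf7, bee9821, cdf2651, d0c0b0c, dade3e8, dbe6847, eabc344, f3abcc9, f6cdbe4} — 11 commits.

11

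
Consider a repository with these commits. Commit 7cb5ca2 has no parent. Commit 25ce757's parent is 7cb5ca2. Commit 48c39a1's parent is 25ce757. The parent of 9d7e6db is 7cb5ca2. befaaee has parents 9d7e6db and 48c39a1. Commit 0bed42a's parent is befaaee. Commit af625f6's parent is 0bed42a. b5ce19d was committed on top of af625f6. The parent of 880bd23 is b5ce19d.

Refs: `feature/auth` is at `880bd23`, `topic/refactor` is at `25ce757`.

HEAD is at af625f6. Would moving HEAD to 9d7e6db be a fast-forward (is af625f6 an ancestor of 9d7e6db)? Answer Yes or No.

No

A fast-forward from af625f6 to 9d7e6db is possible iff af625f6 is an ancestor of 9d7e6db.
Ancestors of 9d7e6db: {7cb5ca2, 9d7e6db}.
af625f6 is not among them, so fast-forward is not possible.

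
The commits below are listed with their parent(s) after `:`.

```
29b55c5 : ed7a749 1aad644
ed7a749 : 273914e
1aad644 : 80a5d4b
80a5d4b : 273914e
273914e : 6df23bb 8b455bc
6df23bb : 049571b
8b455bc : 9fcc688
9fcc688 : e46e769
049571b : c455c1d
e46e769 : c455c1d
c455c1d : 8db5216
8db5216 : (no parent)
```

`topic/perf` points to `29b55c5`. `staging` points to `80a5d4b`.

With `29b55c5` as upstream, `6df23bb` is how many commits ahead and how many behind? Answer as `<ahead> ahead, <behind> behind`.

0 ahead, 8 behind

Reachable from 6df23bb: {049571b, 6df23bb, 8db5216, c455c1d}.
Reachable from 29b55c5: {049571b, 1aad644, 273914e, 29b55c5, 6df23bb, 80a5d4b, 8b455bc, 8db5216, 9fcc688, c455c1d, e46e769, ed7a749}.
Only in 6df23bb's history (ahead): {} — 0.
Only in 29b55c5's history (behind): {1aad644, 273914e, 29b55c5, 80a5d4b, 8b455bc, 9fcc688, e46e769, ed7a749} — 8.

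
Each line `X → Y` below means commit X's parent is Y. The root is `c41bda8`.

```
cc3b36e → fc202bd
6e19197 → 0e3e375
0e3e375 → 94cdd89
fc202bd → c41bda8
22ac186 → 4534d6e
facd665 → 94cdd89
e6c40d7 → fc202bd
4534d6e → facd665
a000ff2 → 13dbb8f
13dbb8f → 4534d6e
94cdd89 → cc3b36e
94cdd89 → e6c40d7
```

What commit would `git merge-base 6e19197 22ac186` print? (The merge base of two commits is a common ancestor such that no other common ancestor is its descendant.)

Ancestors of 6e19197: {0e3e375, 6e19197, 94cdd89, c41bda8, cc3b36e, e6c40d7, fc202bd}.
Ancestors of 22ac186: {22ac186, 4534d6e, 94cdd89, c41bda8, cc3b36e, e6c40d7, facd665, fc202bd}.
Common ancestors: {94cdd89, c41bda8, cc3b36e, e6c40d7, fc202bd}.
Among these, 94cdd89 is not an ancestor of any other common ancestor — it is the merge base.

94cdd89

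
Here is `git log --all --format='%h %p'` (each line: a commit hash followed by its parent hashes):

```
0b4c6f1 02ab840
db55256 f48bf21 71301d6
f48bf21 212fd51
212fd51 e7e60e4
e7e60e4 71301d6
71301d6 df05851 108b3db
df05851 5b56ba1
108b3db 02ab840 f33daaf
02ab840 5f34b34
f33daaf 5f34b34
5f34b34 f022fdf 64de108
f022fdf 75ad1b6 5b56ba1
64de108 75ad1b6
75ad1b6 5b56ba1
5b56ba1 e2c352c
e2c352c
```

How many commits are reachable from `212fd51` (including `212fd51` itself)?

13

Walking parent pointers from 212fd51: reachable set = {02ab840, 108b3db, 212fd51, 5b56ba1, 5f34b34, 64de108, 71301d6, 75ad1b6, df05851, e2c352c, e7e60e4, f022fdf, f33daaf}.
That is 13 commits.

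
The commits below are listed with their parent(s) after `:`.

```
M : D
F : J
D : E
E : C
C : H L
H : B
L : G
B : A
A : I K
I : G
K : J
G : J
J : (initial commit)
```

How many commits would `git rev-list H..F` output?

1

Reachable from F: {F, J}.
Reachable from H: {A, B, G, H, I, J, K}.
In F's history but not H's: {F} — 1 commit.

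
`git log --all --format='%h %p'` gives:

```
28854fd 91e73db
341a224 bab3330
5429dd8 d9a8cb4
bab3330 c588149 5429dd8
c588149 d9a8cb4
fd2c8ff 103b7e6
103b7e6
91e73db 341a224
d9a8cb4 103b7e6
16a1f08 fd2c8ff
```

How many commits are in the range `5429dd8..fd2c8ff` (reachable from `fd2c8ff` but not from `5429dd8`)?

Reachable from fd2c8ff: {103b7e6, fd2c8ff}.
Reachable from 5429dd8: {103b7e6, 5429dd8, d9a8cb4}.
In fd2c8ff's history but not 5429dd8's: {fd2c8ff} — 1 commit.

1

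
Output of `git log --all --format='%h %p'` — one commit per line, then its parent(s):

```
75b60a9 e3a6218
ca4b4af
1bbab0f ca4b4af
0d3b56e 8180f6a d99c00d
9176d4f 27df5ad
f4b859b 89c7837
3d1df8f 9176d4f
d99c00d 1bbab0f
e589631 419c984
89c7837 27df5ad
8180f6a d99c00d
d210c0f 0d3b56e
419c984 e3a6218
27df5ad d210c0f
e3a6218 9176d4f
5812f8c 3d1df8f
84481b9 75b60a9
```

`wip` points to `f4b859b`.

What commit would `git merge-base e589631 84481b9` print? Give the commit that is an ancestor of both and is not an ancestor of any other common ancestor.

e3a6218

Ancestors of e589631: {0d3b56e, 1bbab0f, 27df5ad, 419c984, 8180f6a, 9176d4f, ca4b4af, d210c0f, d99c00d, e3a6218, e589631}.
Ancestors of 84481b9: {0d3b56e, 1bbab0f, 27df5ad, 75b60a9, 8180f6a, 84481b9, 9176d4f, ca4b4af, d210c0f, d99c00d, e3a6218}.
Common ancestors: {0d3b56e, 1bbab0f, 27df5ad, 8180f6a, 9176d4f, ca4b4af, d210c0f, d99c00d, e3a6218}.
Among these, e3a6218 is not an ancestor of any other common ancestor — it is the merge base.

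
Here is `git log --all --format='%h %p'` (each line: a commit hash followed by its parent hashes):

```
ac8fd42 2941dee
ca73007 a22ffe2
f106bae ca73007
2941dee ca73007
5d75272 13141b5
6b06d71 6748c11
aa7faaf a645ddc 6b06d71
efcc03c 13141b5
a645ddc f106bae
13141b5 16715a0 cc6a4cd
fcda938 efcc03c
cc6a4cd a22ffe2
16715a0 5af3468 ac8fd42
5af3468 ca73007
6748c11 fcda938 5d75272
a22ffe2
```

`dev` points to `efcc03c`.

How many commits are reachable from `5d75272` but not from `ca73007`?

Reachable from 5d75272: {13141b5, 16715a0, 2941dee, 5af3468, 5d75272, a22ffe2, ac8fd42, ca73007, cc6a4cd}.
Reachable from ca73007: {a22ffe2, ca73007}.
In 5d75272's history but not ca73007's: {13141b5, 16715a0, 2941dee, 5af3468, 5d75272, ac8fd42, cc6a4cd} — 7 commits.

7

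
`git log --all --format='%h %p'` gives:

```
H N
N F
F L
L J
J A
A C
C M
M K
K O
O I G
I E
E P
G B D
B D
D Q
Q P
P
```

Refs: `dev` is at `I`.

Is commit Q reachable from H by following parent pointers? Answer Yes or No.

Ancestors of H (commits reachable by following parents): {A, B, C, D, E, F, G, H, I, J, K, L, M, N, O, P, Q}.
Q is in that set, so it is an ancestor of H.

Yes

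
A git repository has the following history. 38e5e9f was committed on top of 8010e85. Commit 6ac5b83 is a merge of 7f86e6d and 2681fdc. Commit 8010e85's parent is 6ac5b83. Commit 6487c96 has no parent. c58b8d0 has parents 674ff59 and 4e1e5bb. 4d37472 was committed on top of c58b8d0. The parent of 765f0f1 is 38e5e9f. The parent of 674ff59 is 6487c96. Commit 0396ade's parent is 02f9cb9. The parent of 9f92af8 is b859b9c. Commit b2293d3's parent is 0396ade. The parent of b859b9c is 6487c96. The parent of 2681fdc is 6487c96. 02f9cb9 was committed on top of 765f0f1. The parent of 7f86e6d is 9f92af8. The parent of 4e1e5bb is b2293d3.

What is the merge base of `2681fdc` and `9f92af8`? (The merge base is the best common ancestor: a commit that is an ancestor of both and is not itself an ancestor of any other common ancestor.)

Ancestors of 2681fdc: {2681fdc, 6487c96}.
Ancestors of 9f92af8: {6487c96, 9f92af8, b859b9c}.
Common ancestors: {6487c96}.
The only common ancestor is 6487c96, so it is the merge base.

6487c96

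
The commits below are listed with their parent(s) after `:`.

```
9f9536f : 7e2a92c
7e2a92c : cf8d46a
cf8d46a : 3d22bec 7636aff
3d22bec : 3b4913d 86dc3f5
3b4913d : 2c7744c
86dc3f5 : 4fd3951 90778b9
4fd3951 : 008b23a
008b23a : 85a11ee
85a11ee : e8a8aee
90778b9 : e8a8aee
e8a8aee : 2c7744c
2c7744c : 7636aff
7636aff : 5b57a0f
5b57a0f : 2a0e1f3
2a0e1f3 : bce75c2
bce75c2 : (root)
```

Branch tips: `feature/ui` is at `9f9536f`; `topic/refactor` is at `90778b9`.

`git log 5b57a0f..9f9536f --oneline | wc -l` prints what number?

Reachable from 9f9536f: {008b23a, 2a0e1f3, 2c7744c, 3b4913d, 3d22bec, 4fd3951, 5b57a0f, 7636aff, 7e2a92c, 85a11ee, 86dc3f5, 90778b9, 9f9536f, bce75c2, cf8d46a, e8a8aee}.
Reachable from 5b57a0f: {2a0e1f3, 5b57a0f, bce75c2}.
In 9f9536f's history but not 5b57a0f's: {008b23a, 2c7744c, 3b4913d, 3d22bec, 4fd3951, 7636aff, 7e2a92c, 85a11ee, 86dc3f5, 90778b9, 9f9536f, cf8d46a, e8a8aee} — 13 commits.

13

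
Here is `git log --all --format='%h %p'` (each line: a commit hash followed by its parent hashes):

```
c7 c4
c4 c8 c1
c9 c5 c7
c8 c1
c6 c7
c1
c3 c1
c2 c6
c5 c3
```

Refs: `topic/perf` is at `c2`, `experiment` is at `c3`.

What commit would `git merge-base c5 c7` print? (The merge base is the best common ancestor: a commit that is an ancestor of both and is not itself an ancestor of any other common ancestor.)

Ancestors of c5: {c1, c3, c5}.
Ancestors of c7: {c1, c4, c7, c8}.
Common ancestors: {c1}.
The only common ancestor is c1, so it is the merge base.

c1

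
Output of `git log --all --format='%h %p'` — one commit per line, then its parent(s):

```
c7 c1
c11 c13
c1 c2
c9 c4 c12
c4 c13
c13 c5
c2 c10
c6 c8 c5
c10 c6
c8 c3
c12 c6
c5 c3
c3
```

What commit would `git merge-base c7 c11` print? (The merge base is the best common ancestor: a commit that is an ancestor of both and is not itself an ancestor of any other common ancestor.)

c5

Ancestors of c7: {c1, c10, c2, c3, c5, c6, c7, c8}.
Ancestors of c11: {c11, c13, c3, c5}.
Common ancestors: {c3, c5}.
Among these, c5 is not an ancestor of any other common ancestor — it is the merge base.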